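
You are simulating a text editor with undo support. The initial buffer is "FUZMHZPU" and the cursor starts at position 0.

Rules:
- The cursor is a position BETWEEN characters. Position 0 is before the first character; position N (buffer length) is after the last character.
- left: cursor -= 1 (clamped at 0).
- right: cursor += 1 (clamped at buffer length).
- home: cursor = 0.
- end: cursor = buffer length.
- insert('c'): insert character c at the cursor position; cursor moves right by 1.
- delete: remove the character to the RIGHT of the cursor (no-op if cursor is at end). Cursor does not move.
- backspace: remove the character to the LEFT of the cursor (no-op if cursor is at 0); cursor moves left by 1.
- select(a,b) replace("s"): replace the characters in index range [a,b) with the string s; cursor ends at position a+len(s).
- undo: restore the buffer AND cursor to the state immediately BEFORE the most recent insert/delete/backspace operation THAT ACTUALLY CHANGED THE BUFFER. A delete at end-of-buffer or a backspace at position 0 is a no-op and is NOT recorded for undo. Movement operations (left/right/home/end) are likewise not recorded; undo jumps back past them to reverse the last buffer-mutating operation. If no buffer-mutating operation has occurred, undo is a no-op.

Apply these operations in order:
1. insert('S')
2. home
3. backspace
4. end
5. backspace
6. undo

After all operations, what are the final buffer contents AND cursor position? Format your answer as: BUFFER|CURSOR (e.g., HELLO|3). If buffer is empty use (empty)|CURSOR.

After op 1 (insert('S')): buf='SFUZMHZPU' cursor=1
After op 2 (home): buf='SFUZMHZPU' cursor=0
After op 3 (backspace): buf='SFUZMHZPU' cursor=0
After op 4 (end): buf='SFUZMHZPU' cursor=9
After op 5 (backspace): buf='SFUZMHZP' cursor=8
After op 6 (undo): buf='SFUZMHZPU' cursor=9

Answer: SFUZMHZPU|9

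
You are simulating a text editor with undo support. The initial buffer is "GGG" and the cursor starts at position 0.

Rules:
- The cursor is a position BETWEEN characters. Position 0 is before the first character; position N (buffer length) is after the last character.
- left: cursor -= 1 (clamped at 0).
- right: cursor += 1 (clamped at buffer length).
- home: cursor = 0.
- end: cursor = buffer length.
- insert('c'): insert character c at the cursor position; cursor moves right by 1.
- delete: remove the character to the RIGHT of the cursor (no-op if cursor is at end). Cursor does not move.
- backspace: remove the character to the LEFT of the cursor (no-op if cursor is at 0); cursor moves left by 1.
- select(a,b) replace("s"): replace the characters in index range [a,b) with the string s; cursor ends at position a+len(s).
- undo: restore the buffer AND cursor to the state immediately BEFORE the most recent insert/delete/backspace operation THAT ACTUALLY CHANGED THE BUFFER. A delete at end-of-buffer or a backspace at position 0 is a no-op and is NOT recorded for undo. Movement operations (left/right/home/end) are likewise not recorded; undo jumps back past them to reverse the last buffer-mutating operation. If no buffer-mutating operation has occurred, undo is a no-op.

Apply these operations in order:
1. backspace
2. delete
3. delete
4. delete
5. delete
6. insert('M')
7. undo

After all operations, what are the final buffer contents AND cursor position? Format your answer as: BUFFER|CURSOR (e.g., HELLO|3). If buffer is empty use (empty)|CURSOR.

Answer: (empty)|0

Derivation:
After op 1 (backspace): buf='GGG' cursor=0
After op 2 (delete): buf='GG' cursor=0
After op 3 (delete): buf='G' cursor=0
After op 4 (delete): buf='(empty)' cursor=0
After op 5 (delete): buf='(empty)' cursor=0
After op 6 (insert('M')): buf='M' cursor=1
After op 7 (undo): buf='(empty)' cursor=0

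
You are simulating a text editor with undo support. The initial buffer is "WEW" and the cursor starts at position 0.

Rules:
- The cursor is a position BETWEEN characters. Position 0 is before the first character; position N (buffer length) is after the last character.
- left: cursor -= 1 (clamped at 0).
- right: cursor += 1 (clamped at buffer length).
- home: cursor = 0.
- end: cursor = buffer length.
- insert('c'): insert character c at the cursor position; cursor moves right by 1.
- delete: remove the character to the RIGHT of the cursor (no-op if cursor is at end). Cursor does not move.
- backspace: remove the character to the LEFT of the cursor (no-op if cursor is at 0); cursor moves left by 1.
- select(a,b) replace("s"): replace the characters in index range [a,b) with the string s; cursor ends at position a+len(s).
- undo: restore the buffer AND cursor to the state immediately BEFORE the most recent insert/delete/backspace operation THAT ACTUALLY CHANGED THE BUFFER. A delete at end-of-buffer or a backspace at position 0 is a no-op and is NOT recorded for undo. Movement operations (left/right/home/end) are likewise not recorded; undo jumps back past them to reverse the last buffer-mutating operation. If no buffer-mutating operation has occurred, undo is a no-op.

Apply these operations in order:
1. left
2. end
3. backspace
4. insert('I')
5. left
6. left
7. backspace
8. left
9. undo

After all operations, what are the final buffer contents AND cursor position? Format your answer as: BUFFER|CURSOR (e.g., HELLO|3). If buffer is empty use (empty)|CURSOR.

Answer: WEI|1

Derivation:
After op 1 (left): buf='WEW' cursor=0
After op 2 (end): buf='WEW' cursor=3
After op 3 (backspace): buf='WE' cursor=2
After op 4 (insert('I')): buf='WEI' cursor=3
After op 5 (left): buf='WEI' cursor=2
After op 6 (left): buf='WEI' cursor=1
After op 7 (backspace): buf='EI' cursor=0
After op 8 (left): buf='EI' cursor=0
After op 9 (undo): buf='WEI' cursor=1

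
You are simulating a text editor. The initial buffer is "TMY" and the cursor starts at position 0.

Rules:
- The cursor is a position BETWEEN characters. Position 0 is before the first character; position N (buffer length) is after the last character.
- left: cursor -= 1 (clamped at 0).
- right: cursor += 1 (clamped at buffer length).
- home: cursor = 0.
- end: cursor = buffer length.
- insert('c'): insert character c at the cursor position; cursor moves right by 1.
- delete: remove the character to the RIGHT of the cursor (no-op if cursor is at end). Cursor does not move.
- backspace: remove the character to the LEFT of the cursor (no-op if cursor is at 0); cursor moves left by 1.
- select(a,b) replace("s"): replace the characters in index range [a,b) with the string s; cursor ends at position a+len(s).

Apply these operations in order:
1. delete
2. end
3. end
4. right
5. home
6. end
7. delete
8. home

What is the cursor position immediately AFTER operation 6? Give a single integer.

Answer: 2

Derivation:
After op 1 (delete): buf='MY' cursor=0
After op 2 (end): buf='MY' cursor=2
After op 3 (end): buf='MY' cursor=2
After op 4 (right): buf='MY' cursor=2
After op 5 (home): buf='MY' cursor=0
After op 6 (end): buf='MY' cursor=2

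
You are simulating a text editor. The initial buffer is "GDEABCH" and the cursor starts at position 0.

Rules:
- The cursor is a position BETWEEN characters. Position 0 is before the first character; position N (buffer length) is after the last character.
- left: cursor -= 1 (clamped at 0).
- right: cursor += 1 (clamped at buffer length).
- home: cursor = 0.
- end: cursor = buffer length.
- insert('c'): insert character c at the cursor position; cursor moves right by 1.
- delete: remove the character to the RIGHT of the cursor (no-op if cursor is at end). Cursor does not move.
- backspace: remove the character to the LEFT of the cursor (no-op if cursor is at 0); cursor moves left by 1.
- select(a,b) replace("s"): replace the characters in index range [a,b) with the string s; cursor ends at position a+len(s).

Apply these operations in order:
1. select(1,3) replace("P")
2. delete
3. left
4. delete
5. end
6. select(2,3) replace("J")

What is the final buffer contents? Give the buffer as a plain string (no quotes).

After op 1 (select(1,3) replace("P")): buf='GPABCH' cursor=2
After op 2 (delete): buf='GPBCH' cursor=2
After op 3 (left): buf='GPBCH' cursor=1
After op 4 (delete): buf='GBCH' cursor=1
After op 5 (end): buf='GBCH' cursor=4
After op 6 (select(2,3) replace("J")): buf='GBJH' cursor=3

Answer: GBJH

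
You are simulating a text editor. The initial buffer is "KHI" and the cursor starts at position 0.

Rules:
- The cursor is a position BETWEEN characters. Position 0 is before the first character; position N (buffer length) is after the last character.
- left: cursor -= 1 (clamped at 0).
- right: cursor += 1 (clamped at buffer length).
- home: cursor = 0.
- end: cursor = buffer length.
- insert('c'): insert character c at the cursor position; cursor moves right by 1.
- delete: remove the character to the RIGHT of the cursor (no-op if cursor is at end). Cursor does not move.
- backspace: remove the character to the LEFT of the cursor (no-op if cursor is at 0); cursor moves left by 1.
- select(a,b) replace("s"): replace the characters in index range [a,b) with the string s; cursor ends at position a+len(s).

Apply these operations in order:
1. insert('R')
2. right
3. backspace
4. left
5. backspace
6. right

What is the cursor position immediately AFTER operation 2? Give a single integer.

After op 1 (insert('R')): buf='RKHI' cursor=1
After op 2 (right): buf='RKHI' cursor=2

Answer: 2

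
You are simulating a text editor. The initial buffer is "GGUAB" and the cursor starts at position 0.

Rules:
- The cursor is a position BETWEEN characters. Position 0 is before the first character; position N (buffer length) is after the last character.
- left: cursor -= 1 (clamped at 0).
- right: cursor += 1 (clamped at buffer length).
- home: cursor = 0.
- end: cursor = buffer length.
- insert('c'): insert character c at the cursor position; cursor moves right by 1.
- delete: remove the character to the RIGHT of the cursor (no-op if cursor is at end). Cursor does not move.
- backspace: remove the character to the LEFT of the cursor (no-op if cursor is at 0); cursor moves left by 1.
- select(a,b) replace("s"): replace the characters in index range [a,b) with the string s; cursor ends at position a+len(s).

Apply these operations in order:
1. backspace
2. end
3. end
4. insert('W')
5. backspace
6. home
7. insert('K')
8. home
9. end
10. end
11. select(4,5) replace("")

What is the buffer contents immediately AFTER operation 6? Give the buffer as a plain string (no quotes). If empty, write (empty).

After op 1 (backspace): buf='GGUAB' cursor=0
After op 2 (end): buf='GGUAB' cursor=5
After op 3 (end): buf='GGUAB' cursor=5
After op 4 (insert('W')): buf='GGUABW' cursor=6
After op 5 (backspace): buf='GGUAB' cursor=5
After op 6 (home): buf='GGUAB' cursor=0

Answer: GGUAB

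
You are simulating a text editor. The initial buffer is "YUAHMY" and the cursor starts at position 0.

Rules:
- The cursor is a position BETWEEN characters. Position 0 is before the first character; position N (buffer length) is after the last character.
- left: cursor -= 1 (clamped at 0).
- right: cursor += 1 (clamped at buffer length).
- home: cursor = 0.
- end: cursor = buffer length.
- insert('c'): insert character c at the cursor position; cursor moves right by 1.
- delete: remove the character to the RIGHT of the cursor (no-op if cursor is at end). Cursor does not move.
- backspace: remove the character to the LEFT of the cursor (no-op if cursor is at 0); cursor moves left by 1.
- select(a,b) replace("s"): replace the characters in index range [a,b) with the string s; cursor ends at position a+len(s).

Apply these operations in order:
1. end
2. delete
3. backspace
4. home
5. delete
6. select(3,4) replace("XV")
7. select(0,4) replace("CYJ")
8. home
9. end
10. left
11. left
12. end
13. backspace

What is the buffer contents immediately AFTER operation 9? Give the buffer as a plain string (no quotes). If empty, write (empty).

After op 1 (end): buf='YUAHMY' cursor=6
After op 2 (delete): buf='YUAHMY' cursor=6
After op 3 (backspace): buf='YUAHM' cursor=5
After op 4 (home): buf='YUAHM' cursor=0
After op 5 (delete): buf='UAHM' cursor=0
After op 6 (select(3,4) replace("XV")): buf='UAHXV' cursor=5
After op 7 (select(0,4) replace("CYJ")): buf='CYJV' cursor=3
After op 8 (home): buf='CYJV' cursor=0
After op 9 (end): buf='CYJV' cursor=4

Answer: CYJV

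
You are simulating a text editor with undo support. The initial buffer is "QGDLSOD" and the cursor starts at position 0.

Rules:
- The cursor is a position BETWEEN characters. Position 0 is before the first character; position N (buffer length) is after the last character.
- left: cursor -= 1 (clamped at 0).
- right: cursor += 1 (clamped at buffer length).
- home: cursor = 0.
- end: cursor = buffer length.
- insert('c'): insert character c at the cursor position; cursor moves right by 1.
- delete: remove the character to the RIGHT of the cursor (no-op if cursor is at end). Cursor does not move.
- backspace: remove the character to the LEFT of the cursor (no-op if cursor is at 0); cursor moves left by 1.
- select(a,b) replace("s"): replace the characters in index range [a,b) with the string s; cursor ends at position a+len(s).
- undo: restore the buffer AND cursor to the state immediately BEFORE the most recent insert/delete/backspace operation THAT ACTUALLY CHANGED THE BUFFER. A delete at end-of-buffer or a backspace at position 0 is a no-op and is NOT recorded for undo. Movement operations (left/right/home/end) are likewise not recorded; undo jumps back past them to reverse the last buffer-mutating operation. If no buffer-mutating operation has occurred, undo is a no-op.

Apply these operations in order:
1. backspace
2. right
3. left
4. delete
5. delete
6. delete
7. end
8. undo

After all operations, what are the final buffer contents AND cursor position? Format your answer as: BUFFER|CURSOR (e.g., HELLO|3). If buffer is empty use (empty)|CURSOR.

After op 1 (backspace): buf='QGDLSOD' cursor=0
After op 2 (right): buf='QGDLSOD' cursor=1
After op 3 (left): buf='QGDLSOD' cursor=0
After op 4 (delete): buf='GDLSOD' cursor=0
After op 5 (delete): buf='DLSOD' cursor=0
After op 6 (delete): buf='LSOD' cursor=0
After op 7 (end): buf='LSOD' cursor=4
After op 8 (undo): buf='DLSOD' cursor=0

Answer: DLSOD|0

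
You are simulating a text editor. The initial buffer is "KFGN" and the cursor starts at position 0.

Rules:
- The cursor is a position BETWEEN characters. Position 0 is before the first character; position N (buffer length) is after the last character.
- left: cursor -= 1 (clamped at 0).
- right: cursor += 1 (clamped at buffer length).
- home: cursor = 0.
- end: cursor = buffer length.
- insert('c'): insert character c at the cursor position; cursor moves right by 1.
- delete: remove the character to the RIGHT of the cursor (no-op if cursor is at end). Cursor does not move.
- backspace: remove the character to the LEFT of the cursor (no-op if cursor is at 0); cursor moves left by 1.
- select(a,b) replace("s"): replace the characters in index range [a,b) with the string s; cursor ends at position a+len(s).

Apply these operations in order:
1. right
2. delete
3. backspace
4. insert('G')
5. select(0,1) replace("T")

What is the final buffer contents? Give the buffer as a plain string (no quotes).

After op 1 (right): buf='KFGN' cursor=1
After op 2 (delete): buf='KGN' cursor=1
After op 3 (backspace): buf='GN' cursor=0
After op 4 (insert('G')): buf='GGN' cursor=1
After op 5 (select(0,1) replace("T")): buf='TGN' cursor=1

Answer: TGN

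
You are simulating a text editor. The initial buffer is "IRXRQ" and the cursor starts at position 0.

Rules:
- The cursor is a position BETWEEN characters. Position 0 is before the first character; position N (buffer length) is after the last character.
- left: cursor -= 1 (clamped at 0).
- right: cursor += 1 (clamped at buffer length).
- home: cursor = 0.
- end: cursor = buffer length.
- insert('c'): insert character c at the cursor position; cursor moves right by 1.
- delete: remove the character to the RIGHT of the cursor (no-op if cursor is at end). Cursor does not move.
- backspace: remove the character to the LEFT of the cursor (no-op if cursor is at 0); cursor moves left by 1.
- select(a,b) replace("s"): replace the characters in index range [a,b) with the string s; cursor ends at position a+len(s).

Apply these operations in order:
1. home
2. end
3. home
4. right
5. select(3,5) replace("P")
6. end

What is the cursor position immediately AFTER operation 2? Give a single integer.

After op 1 (home): buf='IRXRQ' cursor=0
After op 2 (end): buf='IRXRQ' cursor=5

Answer: 5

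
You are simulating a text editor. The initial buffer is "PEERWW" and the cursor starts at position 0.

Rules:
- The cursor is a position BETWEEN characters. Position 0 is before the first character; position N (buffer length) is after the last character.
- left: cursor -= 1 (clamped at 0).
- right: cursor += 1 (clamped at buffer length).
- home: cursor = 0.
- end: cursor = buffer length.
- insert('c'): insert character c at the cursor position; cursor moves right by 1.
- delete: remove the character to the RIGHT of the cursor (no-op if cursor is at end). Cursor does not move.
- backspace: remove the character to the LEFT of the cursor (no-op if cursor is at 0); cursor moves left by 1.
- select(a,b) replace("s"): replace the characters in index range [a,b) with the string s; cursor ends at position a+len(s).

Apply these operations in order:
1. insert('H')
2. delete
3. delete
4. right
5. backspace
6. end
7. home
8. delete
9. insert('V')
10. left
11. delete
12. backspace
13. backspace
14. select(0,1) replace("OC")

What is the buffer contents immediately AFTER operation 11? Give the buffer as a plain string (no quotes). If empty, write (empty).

After op 1 (insert('H')): buf='HPEERWW' cursor=1
After op 2 (delete): buf='HEERWW' cursor=1
After op 3 (delete): buf='HERWW' cursor=1
After op 4 (right): buf='HERWW' cursor=2
After op 5 (backspace): buf='HRWW' cursor=1
After op 6 (end): buf='HRWW' cursor=4
After op 7 (home): buf='HRWW' cursor=0
After op 8 (delete): buf='RWW' cursor=0
After op 9 (insert('V')): buf='VRWW' cursor=1
After op 10 (left): buf='VRWW' cursor=0
After op 11 (delete): buf='RWW' cursor=0

Answer: RWW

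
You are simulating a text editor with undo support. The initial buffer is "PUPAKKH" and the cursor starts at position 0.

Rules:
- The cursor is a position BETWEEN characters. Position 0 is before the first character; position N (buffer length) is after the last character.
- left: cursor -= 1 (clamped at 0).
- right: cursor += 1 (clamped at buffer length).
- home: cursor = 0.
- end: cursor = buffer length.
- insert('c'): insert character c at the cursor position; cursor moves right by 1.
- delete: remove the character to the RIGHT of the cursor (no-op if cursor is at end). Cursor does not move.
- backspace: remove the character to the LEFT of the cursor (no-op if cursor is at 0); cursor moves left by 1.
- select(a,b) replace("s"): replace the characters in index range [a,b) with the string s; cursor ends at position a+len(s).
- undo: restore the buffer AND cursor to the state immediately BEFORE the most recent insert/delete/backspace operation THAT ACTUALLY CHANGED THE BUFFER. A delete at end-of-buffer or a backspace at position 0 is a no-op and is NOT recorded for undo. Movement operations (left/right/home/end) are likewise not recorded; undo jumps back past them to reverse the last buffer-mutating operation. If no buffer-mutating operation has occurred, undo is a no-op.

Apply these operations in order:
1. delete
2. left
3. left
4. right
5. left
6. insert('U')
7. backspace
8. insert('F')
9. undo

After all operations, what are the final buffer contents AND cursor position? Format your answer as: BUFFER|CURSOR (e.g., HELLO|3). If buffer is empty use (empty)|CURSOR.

After op 1 (delete): buf='UPAKKH' cursor=0
After op 2 (left): buf='UPAKKH' cursor=0
After op 3 (left): buf='UPAKKH' cursor=0
After op 4 (right): buf='UPAKKH' cursor=1
After op 5 (left): buf='UPAKKH' cursor=0
After op 6 (insert('U')): buf='UUPAKKH' cursor=1
After op 7 (backspace): buf='UPAKKH' cursor=0
After op 8 (insert('F')): buf='FUPAKKH' cursor=1
After op 9 (undo): buf='UPAKKH' cursor=0

Answer: UPAKKH|0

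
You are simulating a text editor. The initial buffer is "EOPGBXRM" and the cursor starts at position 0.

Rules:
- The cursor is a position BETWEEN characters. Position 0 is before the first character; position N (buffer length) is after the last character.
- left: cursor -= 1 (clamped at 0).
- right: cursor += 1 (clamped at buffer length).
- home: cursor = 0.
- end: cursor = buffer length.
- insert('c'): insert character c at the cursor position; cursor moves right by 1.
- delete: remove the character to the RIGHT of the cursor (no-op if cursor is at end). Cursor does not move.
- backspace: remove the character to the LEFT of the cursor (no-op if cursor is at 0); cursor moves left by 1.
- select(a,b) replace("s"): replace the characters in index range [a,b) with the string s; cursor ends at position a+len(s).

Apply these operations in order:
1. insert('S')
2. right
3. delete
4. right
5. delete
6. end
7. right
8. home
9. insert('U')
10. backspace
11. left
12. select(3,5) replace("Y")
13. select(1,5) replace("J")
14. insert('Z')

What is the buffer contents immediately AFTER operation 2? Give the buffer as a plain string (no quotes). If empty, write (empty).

Answer: SEOPGBXRM

Derivation:
After op 1 (insert('S')): buf='SEOPGBXRM' cursor=1
After op 2 (right): buf='SEOPGBXRM' cursor=2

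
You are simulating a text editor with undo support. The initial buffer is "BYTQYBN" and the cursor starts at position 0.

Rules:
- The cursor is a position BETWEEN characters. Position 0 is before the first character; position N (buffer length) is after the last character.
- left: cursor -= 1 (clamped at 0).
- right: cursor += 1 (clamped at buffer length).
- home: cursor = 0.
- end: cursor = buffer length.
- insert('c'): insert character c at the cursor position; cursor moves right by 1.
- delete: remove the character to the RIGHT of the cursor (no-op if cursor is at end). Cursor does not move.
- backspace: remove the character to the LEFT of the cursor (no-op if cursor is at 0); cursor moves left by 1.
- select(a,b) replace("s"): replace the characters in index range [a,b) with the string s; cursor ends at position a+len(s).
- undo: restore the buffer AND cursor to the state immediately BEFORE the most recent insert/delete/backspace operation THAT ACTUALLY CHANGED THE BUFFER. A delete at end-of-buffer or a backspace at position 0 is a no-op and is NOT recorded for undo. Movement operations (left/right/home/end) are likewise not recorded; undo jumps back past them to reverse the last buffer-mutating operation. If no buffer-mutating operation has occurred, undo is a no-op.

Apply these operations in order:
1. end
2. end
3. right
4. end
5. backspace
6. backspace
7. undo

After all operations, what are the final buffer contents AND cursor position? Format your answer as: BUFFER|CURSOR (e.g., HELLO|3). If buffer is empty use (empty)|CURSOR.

After op 1 (end): buf='BYTQYBN' cursor=7
After op 2 (end): buf='BYTQYBN' cursor=7
After op 3 (right): buf='BYTQYBN' cursor=7
After op 4 (end): buf='BYTQYBN' cursor=7
After op 5 (backspace): buf='BYTQYB' cursor=6
After op 6 (backspace): buf='BYTQY' cursor=5
After op 7 (undo): buf='BYTQYB' cursor=6

Answer: BYTQYB|6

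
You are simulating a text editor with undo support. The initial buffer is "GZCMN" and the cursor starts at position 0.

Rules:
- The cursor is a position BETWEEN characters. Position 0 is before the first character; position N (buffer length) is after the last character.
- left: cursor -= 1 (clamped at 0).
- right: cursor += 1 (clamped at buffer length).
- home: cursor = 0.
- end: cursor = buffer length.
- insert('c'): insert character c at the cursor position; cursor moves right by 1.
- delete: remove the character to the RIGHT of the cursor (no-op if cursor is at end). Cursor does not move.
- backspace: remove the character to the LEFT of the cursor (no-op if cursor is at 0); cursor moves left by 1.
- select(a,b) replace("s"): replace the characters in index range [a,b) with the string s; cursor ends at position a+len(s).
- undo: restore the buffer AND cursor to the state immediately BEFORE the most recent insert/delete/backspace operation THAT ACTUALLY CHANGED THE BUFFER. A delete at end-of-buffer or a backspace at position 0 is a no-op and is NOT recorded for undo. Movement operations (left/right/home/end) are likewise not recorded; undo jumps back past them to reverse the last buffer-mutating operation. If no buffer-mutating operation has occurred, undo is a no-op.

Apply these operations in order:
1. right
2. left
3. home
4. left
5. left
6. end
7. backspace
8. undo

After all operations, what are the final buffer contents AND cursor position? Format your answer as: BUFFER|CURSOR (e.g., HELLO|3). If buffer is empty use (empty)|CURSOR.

Answer: GZCMN|5

Derivation:
After op 1 (right): buf='GZCMN' cursor=1
After op 2 (left): buf='GZCMN' cursor=0
After op 3 (home): buf='GZCMN' cursor=0
After op 4 (left): buf='GZCMN' cursor=0
After op 5 (left): buf='GZCMN' cursor=0
After op 6 (end): buf='GZCMN' cursor=5
After op 7 (backspace): buf='GZCM' cursor=4
After op 8 (undo): buf='GZCMN' cursor=5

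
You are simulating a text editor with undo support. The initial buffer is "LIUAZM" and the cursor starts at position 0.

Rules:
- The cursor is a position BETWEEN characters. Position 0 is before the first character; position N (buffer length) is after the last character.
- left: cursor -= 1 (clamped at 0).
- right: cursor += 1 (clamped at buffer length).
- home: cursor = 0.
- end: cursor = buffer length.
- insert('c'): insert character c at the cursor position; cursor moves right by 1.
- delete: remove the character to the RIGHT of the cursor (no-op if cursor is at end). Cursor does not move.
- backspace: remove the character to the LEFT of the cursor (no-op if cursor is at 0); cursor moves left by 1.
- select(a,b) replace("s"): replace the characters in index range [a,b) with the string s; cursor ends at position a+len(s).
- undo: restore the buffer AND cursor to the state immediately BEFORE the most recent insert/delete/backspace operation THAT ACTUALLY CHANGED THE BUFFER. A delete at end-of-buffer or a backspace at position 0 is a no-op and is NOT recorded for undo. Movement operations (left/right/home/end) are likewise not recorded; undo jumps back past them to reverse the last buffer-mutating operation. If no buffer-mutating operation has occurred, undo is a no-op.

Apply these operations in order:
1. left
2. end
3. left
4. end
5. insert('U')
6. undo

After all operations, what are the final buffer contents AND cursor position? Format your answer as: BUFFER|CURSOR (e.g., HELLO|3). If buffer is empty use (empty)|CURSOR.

Answer: LIUAZM|6

Derivation:
After op 1 (left): buf='LIUAZM' cursor=0
After op 2 (end): buf='LIUAZM' cursor=6
After op 3 (left): buf='LIUAZM' cursor=5
After op 4 (end): buf='LIUAZM' cursor=6
After op 5 (insert('U')): buf='LIUAZMU' cursor=7
After op 6 (undo): buf='LIUAZM' cursor=6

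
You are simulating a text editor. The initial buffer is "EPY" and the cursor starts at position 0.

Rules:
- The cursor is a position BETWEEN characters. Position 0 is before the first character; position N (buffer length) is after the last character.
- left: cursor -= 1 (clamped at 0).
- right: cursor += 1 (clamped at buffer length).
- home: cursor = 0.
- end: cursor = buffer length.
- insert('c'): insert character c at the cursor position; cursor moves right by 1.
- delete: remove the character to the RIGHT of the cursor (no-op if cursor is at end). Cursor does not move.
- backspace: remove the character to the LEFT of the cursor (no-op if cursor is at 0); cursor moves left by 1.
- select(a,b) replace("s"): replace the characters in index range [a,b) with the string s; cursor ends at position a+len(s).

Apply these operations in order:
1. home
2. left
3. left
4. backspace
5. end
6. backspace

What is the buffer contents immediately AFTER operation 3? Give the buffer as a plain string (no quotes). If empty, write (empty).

Answer: EPY

Derivation:
After op 1 (home): buf='EPY' cursor=0
After op 2 (left): buf='EPY' cursor=0
After op 3 (left): buf='EPY' cursor=0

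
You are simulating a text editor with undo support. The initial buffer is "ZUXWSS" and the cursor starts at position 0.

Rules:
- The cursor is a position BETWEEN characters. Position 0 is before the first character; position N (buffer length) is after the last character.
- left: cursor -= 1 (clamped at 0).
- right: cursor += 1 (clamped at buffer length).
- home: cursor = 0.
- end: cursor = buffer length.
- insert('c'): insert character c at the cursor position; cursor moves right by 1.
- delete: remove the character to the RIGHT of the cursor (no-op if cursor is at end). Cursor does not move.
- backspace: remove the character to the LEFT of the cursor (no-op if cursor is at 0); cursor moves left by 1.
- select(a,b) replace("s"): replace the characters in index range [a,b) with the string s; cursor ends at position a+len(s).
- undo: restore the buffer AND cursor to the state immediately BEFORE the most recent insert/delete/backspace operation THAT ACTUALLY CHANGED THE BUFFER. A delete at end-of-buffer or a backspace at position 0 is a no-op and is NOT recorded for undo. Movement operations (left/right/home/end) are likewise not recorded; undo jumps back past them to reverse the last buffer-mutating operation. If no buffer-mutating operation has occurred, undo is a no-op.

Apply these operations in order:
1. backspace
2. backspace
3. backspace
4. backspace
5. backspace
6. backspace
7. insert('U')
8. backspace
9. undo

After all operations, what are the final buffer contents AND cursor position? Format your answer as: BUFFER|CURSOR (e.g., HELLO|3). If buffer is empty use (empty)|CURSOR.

After op 1 (backspace): buf='ZUXWSS' cursor=0
After op 2 (backspace): buf='ZUXWSS' cursor=0
After op 3 (backspace): buf='ZUXWSS' cursor=0
After op 4 (backspace): buf='ZUXWSS' cursor=0
After op 5 (backspace): buf='ZUXWSS' cursor=0
After op 6 (backspace): buf='ZUXWSS' cursor=0
After op 7 (insert('U')): buf='UZUXWSS' cursor=1
After op 8 (backspace): buf='ZUXWSS' cursor=0
After op 9 (undo): buf='UZUXWSS' cursor=1

Answer: UZUXWSS|1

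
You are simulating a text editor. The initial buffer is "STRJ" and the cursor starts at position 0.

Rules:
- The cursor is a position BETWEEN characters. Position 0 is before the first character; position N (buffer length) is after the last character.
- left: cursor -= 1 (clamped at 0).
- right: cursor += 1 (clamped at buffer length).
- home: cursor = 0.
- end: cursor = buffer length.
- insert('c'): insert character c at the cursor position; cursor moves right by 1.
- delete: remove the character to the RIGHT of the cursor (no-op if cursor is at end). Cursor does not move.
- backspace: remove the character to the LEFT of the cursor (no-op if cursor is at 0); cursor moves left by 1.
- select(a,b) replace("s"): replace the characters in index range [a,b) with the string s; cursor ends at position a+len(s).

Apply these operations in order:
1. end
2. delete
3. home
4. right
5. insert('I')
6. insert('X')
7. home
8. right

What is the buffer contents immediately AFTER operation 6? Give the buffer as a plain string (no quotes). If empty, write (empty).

After op 1 (end): buf='STRJ' cursor=4
After op 2 (delete): buf='STRJ' cursor=4
After op 3 (home): buf='STRJ' cursor=0
After op 4 (right): buf='STRJ' cursor=1
After op 5 (insert('I')): buf='SITRJ' cursor=2
After op 6 (insert('X')): buf='SIXTRJ' cursor=3

Answer: SIXTRJ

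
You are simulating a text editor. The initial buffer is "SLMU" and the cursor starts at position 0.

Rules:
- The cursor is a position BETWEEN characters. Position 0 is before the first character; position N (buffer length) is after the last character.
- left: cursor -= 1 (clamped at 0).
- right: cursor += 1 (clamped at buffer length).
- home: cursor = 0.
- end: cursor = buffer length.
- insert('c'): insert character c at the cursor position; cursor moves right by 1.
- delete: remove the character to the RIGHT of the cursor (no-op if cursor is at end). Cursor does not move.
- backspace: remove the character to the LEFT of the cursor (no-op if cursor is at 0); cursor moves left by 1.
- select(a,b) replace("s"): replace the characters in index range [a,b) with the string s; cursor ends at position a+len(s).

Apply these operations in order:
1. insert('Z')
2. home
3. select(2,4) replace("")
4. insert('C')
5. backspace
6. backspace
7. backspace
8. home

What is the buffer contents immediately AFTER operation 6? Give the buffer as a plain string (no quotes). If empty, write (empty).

After op 1 (insert('Z')): buf='ZSLMU' cursor=1
After op 2 (home): buf='ZSLMU' cursor=0
After op 3 (select(2,4) replace("")): buf='ZSU' cursor=2
After op 4 (insert('C')): buf='ZSCU' cursor=3
After op 5 (backspace): buf='ZSU' cursor=2
After op 6 (backspace): buf='ZU' cursor=1

Answer: ZU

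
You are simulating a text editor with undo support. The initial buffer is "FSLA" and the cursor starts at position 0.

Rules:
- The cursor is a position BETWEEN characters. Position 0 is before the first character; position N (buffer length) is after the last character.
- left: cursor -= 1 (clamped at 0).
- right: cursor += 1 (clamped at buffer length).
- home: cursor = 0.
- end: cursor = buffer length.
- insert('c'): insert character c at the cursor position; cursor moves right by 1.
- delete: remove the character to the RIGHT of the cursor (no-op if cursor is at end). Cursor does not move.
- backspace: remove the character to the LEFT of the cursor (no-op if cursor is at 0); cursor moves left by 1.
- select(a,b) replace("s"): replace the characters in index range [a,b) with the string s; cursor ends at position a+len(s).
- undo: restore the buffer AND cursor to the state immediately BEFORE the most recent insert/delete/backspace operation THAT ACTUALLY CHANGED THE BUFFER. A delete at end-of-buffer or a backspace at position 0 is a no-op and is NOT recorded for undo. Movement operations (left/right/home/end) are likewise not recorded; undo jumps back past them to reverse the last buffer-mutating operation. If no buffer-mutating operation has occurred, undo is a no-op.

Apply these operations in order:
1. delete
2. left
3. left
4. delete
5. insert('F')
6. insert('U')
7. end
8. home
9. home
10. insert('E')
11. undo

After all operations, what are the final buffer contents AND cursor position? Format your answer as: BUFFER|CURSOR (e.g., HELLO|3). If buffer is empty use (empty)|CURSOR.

After op 1 (delete): buf='SLA' cursor=0
After op 2 (left): buf='SLA' cursor=0
After op 3 (left): buf='SLA' cursor=0
After op 4 (delete): buf='LA' cursor=0
After op 5 (insert('F')): buf='FLA' cursor=1
After op 6 (insert('U')): buf='FULA' cursor=2
After op 7 (end): buf='FULA' cursor=4
After op 8 (home): buf='FULA' cursor=0
After op 9 (home): buf='FULA' cursor=0
After op 10 (insert('E')): buf='EFULA' cursor=1
After op 11 (undo): buf='FULA' cursor=0

Answer: FULA|0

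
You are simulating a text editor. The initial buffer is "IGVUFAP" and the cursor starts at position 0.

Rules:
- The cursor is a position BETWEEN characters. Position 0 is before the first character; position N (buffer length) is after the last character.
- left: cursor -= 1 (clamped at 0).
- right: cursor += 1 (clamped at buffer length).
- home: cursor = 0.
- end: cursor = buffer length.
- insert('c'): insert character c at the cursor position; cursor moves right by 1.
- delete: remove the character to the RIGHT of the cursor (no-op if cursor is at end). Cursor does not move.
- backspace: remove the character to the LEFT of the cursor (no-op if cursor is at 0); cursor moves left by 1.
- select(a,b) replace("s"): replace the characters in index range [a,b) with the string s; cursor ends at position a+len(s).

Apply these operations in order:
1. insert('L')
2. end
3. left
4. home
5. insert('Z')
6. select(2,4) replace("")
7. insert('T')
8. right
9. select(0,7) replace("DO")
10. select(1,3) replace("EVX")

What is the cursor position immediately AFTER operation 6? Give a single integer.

Answer: 2

Derivation:
After op 1 (insert('L')): buf='LIGVUFAP' cursor=1
After op 2 (end): buf='LIGVUFAP' cursor=8
After op 3 (left): buf='LIGVUFAP' cursor=7
After op 4 (home): buf='LIGVUFAP' cursor=0
After op 5 (insert('Z')): buf='ZLIGVUFAP' cursor=1
After op 6 (select(2,4) replace("")): buf='ZLVUFAP' cursor=2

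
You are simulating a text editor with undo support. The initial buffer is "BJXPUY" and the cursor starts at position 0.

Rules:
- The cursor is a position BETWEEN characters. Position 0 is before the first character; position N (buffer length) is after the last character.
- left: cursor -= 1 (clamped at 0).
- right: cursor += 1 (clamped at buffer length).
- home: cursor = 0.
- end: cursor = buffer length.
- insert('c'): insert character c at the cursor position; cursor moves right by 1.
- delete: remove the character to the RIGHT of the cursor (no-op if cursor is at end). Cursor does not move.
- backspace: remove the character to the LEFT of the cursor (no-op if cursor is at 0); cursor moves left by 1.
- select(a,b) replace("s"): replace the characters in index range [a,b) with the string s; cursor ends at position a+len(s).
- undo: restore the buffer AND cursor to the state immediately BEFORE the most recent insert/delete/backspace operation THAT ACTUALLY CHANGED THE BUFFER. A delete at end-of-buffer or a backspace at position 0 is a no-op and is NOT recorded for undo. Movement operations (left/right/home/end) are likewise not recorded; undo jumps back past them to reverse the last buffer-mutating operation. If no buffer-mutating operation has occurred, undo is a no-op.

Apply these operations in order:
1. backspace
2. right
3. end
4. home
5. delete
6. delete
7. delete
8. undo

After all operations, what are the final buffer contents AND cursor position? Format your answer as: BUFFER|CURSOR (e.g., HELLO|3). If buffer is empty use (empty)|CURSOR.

Answer: XPUY|0

Derivation:
After op 1 (backspace): buf='BJXPUY' cursor=0
After op 2 (right): buf='BJXPUY' cursor=1
After op 3 (end): buf='BJXPUY' cursor=6
After op 4 (home): buf='BJXPUY' cursor=0
After op 5 (delete): buf='JXPUY' cursor=0
After op 6 (delete): buf='XPUY' cursor=0
After op 7 (delete): buf='PUY' cursor=0
After op 8 (undo): buf='XPUY' cursor=0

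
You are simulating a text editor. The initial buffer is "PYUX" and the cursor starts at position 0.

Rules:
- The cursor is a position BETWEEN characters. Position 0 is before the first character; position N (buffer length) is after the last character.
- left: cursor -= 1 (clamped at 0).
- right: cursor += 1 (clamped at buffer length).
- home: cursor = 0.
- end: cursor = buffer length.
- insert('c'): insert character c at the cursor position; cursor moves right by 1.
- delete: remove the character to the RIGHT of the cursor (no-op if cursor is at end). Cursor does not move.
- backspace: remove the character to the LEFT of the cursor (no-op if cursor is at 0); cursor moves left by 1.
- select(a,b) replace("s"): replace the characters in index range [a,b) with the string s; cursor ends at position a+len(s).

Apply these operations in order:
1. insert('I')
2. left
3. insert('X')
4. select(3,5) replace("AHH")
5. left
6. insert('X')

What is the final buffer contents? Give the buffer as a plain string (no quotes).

After op 1 (insert('I')): buf='IPYUX' cursor=1
After op 2 (left): buf='IPYUX' cursor=0
After op 3 (insert('X')): buf='XIPYUX' cursor=1
After op 4 (select(3,5) replace("AHH")): buf='XIPAHHX' cursor=6
After op 5 (left): buf='XIPAHHX' cursor=5
After op 6 (insert('X')): buf='XIPAHXHX' cursor=6

Answer: XIPAHXHX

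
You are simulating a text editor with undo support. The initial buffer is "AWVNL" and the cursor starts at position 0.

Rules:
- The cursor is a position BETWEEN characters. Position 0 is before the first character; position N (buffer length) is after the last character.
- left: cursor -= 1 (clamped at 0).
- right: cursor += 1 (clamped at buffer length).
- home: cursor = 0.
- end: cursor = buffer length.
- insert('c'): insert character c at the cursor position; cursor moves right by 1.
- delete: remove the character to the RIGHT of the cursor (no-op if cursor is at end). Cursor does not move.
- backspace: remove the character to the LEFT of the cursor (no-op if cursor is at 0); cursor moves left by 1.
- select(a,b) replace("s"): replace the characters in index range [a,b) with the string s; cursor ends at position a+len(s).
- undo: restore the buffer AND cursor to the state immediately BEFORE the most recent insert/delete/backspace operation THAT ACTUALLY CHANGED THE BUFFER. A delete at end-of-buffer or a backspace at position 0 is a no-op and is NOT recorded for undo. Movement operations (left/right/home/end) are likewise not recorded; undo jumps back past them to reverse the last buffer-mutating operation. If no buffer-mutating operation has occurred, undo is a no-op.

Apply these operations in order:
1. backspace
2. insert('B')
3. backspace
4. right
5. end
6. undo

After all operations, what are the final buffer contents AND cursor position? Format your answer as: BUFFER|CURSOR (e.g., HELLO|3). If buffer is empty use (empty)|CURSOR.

Answer: BAWVNL|1

Derivation:
After op 1 (backspace): buf='AWVNL' cursor=0
After op 2 (insert('B')): buf='BAWVNL' cursor=1
After op 3 (backspace): buf='AWVNL' cursor=0
After op 4 (right): buf='AWVNL' cursor=1
After op 5 (end): buf='AWVNL' cursor=5
After op 6 (undo): buf='BAWVNL' cursor=1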